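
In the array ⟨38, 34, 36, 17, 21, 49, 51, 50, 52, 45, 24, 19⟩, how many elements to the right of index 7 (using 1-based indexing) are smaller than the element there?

The element at index 7 is 51.
Elements after it: 50, 52, 45, 24, 19
Those smaller than 51: 50, 45, 24, 19

4 such elements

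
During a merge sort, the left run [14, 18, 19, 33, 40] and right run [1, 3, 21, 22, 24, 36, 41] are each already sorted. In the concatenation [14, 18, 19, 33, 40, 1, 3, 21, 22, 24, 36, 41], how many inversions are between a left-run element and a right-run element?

Take each right-half value and tally the left-half values above it:
r = 1: 14, 18, 19, 33, 40 → 5
r = 3: 14, 18, 19, 33, 40 → 5
r = 21: 33, 40 → 2
r = 22: 33, 40 → 2
r = 24: 33, 40 → 2
r = 36: 40 → 1
r = 41: none → 0
Cross-inversions: 5 + 5 + 2 + 2 + 2 + 1 + 0 = 17

17 split inversions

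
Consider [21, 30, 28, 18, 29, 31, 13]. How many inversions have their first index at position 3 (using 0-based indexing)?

The element at index 3 is 18.
Elements after it: 29, 31, 13
Those smaller than 18: 13

1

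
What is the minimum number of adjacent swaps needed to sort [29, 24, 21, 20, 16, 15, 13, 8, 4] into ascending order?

There are 36 adjacent swaps.

Minimum adjacent swaps = number of inversions (each swap of adjacent out-of-order elements removes one inversion and no swap can remove more).
Count inversions — for each element, later elements that are smaller:
29: 24, 21, 20, 16, 15, 13, 8, 4 → 8
24: 21, 20, 16, 15, 13, 8, 4 → 7
21: 20, 16, 15, 13, 8, 4 → 6
20: 16, 15, 13, 8, 4 → 5
16: 15, 13, 8, 4 → 4
15: 13, 8, 4 → 3
13: 8, 4 → 2
8: 4 → 1
4: none → 0
Total inversions: 8 + 7 + 6 + 5 + 4 + 3 + 2 + 1 + 0 = 36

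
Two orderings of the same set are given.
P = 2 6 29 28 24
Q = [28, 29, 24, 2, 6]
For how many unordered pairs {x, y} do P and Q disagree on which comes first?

7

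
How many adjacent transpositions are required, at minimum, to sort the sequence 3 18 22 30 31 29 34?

2

Each adjacent swap fixes exactly one inversion, so the minimum swap count equals the number of inversions.
Count inversions — for each element, later elements that are smaller:
3: none → 0
18: none → 0
22: none → 0
30: 29 → 1
31: 29 → 1
29: none → 0
34: none → 0
Total inversions: 0 + 0 + 0 + 1 + 1 + 0 + 0 = 2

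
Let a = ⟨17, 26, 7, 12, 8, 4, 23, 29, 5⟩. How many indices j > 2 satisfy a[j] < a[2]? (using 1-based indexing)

6 such elements

The element at index 2 is 26.
Elements after it: 7, 12, 8, 4, 23, 29, 5
Those smaller than 26: 7, 12, 8, 4, 23, 5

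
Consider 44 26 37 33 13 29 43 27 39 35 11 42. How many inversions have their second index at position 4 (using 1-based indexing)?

2

The element at index 4 is 33.
Elements before it: 44, 26, 37
Those larger than 33: 44, 37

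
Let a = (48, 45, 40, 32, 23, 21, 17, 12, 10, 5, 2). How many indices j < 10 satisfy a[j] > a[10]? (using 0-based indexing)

The element at index 10 is 2.
Elements before it: 48, 45, 40, 32, 23, 21, 17, 12, 10, 5
Those larger than 2: 48, 45, 40, 32, 23, 21, 17, 12, 10, 5

10 such elements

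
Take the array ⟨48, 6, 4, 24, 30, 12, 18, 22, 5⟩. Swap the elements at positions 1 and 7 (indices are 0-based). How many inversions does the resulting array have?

Positions 1 and 7 hold 6 and 22; after swapping, the array is [48, 22, 4, 24, 30, 12, 18, 6, 5].
Sweep left to right; for each value list the smaller values that follow it:
48: 8
22: 5
4: 0
24: 4
30: 4
12: 2
18: 2
6: 1
5: 0
Sum: 8 + 5 + 0 + 4 + 4 + 2 + 2 + 1 + 0 = 26

Inversions: 26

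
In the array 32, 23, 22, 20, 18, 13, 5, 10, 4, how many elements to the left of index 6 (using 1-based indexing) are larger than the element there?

The element at index 6 is 13.
Elements before it: 32, 23, 22, 20, 18
Those larger than 13: 32, 23, 22, 20, 18

5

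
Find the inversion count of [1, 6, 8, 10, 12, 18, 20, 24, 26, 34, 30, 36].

Inversions: 1

Element-by-element contributions:
1: 0
6: 0
8: 0
10: 0
12: 0
18: 0
20: 0
24: 0
26: 0
34: 1
30: 0
36: 0
Sum: 0 + 0 + 0 + 0 + 0 + 0 + 0 + 0 + 0 + 1 + 0 + 0 = 1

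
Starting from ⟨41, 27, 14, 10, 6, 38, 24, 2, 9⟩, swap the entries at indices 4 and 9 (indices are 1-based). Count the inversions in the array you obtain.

26 inversions

Positions 4 and 9 hold 10 and 9; after swapping, the array is [41, 27, 14, 9, 6, 38, 24, 2, 10].
Count, for each position, how many later elements it exceeds:
41: 8
27: 6
14: 4
9: 2
6: 1
38: 3
24: 2
2: 0
10: 0
Sum: 8 + 6 + 4 + 2 + 1 + 3 + 2 + 0 + 0 = 26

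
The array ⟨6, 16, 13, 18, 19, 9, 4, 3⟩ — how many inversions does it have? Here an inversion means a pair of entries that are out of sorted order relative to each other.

Inversions: 18

Count, for each position, how many later elements it exceeds:
6 → 4, 3 → 2
16 → 13, 9, 4, 3 → 4
13 → 9, 4, 3 → 3
18 → 9, 4, 3 → 3
19 → 9, 4, 3 → 3
9 → 4, 3 → 2
4 → 3 → 1
3 → none → 0
Sum: 2 + 4 + 3 + 3 + 3 + 2 + 1 + 0 = 18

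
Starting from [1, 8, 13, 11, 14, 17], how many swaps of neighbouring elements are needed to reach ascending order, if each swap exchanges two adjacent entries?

Adjacent swaps: 1

The minimum number of adjacent swaps to sort an array equals its inversion count, since every such swap removes exactly one inversion.
Count inversions — for each element, later elements that are smaller:
1: none → 0
8: none → 0
13: 11 → 1
11: none → 0
14: none → 0
17: none → 0
Total inversions: 0 + 0 + 1 + 0 + 0 + 0 = 1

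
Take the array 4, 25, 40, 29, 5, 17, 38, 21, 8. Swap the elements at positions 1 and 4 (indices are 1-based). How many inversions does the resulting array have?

Positions 1 and 4 hold 4 and 29; after swapping, the array is [29, 25, 40, 4, 5, 17, 38, 21, 8].
Count, for each position, how many later elements it exceeds:
29 → 25, 4, 5, 17, 21, 8 → 6
25 → 4, 5, 17, 21, 8 → 5
40 → 4, 5, 17, 38, 21, 8 → 6
4 → none → 0
5 → none → 0
17 → 8 → 1
38 → 21, 8 → 2
21 → 8 → 1
8 → none → 0
Sum: 6 + 5 + 6 + 0 + 0 + 1 + 2 + 1 + 0 = 21

21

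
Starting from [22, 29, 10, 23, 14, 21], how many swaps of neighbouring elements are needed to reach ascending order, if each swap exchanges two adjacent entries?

Minimum adjacent swaps = number of inversions (each swap of adjacent out-of-order elements removes one inversion and no swap can remove more).
Count inversions — for each element, later elements that are smaller:
22: 10, 14, 21 → 3
29: 10, 23, 14, 21 → 4
10: none → 0
23: 14, 21 → 2
14: none → 0
21: none → 0
Total inversions: 3 + 4 + 0 + 2 + 0 + 0 = 9

9 adjacent swaps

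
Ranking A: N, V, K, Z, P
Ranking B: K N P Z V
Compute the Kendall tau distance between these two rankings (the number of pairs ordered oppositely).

5 discordant pairs

Assign each item its position (1..5) in the first ordering, then rewrite the second ordering as that position sequence:
positions: N→1, V→2, K→3, Z→4, P→5
second ordering as positions: [3, 1, 5, 4, 2]
Discordant pairs = inversions in this position sequence.
3: 1, 2 → 2
1: 0
5: 4, 2 → 2
4: 2 → 1
2: 0
Total: 2 + 0 + 2 + 1 + 0 = 5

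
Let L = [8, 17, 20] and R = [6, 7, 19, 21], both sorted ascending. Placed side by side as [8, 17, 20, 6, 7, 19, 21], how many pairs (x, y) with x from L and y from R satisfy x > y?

7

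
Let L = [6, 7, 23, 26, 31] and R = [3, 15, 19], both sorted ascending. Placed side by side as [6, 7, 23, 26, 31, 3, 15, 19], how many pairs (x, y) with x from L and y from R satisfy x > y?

For each element r of the right run, count left-run elements greater than r:
r = 3: 6, 7, 23, 26, 31 → 5
r = 15: 23, 26, 31 → 3
r = 19: 23, 26, 31 → 3
Cross-inversions: 5 + 3 + 3 = 11

11 cross-inversions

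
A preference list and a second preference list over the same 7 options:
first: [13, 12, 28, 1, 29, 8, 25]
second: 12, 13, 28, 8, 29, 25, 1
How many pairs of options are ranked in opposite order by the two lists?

5 pairs

Assign each item its position (1..7) in the first ordering, then rewrite the second ordering as that position sequence:
positions: 13→1, 12→2, 28→3, 1→4, 29→5, 8→6, 25→7
second ordering as positions: [2, 1, 3, 6, 5, 7, 4]
Discordant pairs = inversions in this position sequence.
2: 1 → 1
1: 0
3: 0
6: 5, 4 → 2
5: 4 → 1
7: 4 → 1
4: 0
Total: 1 + 0 + 0 + 2 + 1 + 1 + 0 = 5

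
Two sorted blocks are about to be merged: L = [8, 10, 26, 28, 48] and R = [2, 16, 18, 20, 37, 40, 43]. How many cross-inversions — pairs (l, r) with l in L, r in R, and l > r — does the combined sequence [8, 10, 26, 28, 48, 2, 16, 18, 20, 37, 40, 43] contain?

Cross-inversions: 17

Take each right-half value and tally the left-half values above it:
r = 2: 8, 10, 26, 28, 48 → 5
r = 16: 26, 28, 48 → 3
r = 18: 26, 28, 48 → 3
r = 20: 26, 28, 48 → 3
r = 37: 48 → 1
r = 40: 48 → 1
r = 43: 48 → 1
Cross-inversions: 5 + 3 + 3 + 3 + 1 + 1 + 1 = 17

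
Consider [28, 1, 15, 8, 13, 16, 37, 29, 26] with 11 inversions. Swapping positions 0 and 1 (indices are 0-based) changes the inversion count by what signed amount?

-1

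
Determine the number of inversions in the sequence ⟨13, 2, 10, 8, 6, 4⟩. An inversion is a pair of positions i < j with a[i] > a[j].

Out-of-order index pairs (0-indexed):
(0,1): 13 > 2
(0,2): 13 > 10
(0,3): 13 > 8
(0,4): 13 > 6
(0,5): 13 > 4
(2,3): 10 > 8
(2,4): 10 > 6
(2,5): 10 > 4
(3,4): 8 > 6
(3,5): 8 > 4
(4,5): 6 > 4
That's 11 pairs.

Out-of-order pairs: 11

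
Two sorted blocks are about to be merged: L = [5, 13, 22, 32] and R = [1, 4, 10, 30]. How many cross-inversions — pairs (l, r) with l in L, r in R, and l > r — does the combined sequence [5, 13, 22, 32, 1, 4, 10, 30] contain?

For each element r of the right run, count left-run elements greater than r:
r = 1: 5, 13, 22, 32 → 4
r = 4: 5, 13, 22, 32 → 4
r = 10: 13, 22, 32 → 3
r = 30: 32 → 1
Cross-inversions: 4 + 4 + 3 + 1 = 12

12 cross-inversions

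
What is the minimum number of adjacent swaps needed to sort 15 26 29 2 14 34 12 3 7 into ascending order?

Each adjacent swap fixes exactly one inversion, so the minimum swap count equals the number of inversions.
Count inversions — for each element, later elements that are smaller:
15: 2, 14, 12, 3, 7 → 5
26: 2, 14, 12, 3, 7 → 5
29: 2, 14, 12, 3, 7 → 5
2: none → 0
14: 12, 3, 7 → 3
34: 12, 3, 7 → 3
12: 3, 7 → 2
3: none → 0
7: none → 0
Total inversions: 5 + 5 + 5 + 0 + 3 + 3 + 2 + 0 + 0 = 23

23 swaps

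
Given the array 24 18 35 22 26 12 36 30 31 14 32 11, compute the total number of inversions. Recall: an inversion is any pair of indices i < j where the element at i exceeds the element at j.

34 inversions

Element-by-element contributions:
24: 5
18: 3
35: 8
22: 3
26: 3
12: 1
36: 5
30: 2
31: 2
14: 1
32: 1
11: 0
Sum: 5 + 3 + 8 + 3 + 3 + 1 + 5 + 2 + 2 + 1 + 1 + 0 = 34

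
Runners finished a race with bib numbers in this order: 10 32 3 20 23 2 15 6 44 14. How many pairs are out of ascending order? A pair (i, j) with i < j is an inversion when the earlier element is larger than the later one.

Sweep left to right; for each value list the smaller values that follow it:
10 → 3, 2, 6 → 3
32 → 3, 20, 23, 2, 15, 6, 14 → 7
3 → 2 → 1
20 → 2, 15, 6, 14 → 4
23 → 2, 15, 6, 14 → 4
2 → none → 0
15 → 6, 14 → 2
6 → none → 0
44 → 14 → 1
14 → none → 0
Sum: 3 + 7 + 1 + 4 + 4 + 0 + 2 + 0 + 1 + 0 = 22

Inversions: 22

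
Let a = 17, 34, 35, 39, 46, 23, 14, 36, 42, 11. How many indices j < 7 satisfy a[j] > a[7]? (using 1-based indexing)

6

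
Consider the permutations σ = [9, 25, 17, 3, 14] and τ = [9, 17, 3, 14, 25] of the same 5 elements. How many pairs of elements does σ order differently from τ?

Discordant pairs: 3

Assign each item its position (1..5) in the first ordering, then rewrite the second ordering as that position sequence:
positions: 9→1, 25→2, 17→3, 3→4, 14→5
second ordering as positions: [1, 3, 4, 5, 2]
Discordant pairs = inversions in this position sequence.
1: 0
3: 2 → 1
4: 2 → 1
5: 2 → 1
2: 0
Total: 0 + 1 + 1 + 1 + 0 = 3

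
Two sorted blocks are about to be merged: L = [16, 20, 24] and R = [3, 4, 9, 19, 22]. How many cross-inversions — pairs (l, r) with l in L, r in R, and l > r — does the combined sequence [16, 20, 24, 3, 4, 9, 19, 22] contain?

12

Take each right-half value and tally the left-half values above it:
r = 3: 16, 20, 24 → 3
r = 4: 16, 20, 24 → 3
r = 9: 16, 20, 24 → 3
r = 19: 20, 24 → 2
r = 22: 24 → 1
Cross-inversions: 3 + 3 + 3 + 2 + 1 = 12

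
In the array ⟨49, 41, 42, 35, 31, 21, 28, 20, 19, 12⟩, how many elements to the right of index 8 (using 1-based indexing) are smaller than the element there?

The element at index 8 is 20.
Elements after it: 19, 12
Those smaller than 20: 19, 12

2 such elements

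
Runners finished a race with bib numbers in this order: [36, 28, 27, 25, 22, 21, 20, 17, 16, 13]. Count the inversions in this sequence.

Count, for each position, how many later elements it exceeds:
36 → 28, 27, 25, 22, 21, 20, 17, 16, 13 → 9
28 → 27, 25, 22, 21, 20, 17, 16, 13 → 8
27 → 25, 22, 21, 20, 17, 16, 13 → 7
25 → 22, 21, 20, 17, 16, 13 → 6
22 → 21, 20, 17, 16, 13 → 5
21 → 20, 17, 16, 13 → 4
20 → 17, 16, 13 → 3
17 → 16, 13 → 2
16 → 13 → 1
13 → none → 0
Sum: 9 + 8 + 7 + 6 + 5 + 4 + 3 + 2 + 1 + 0 = 45

Out-of-order pairs: 45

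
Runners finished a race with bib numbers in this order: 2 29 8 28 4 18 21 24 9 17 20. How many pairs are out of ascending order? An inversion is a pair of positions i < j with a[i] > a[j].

For each element, count later entries that are smaller:
2: 0
29: 9
8: 1
28: 7
4: 0
18: 2
21: 3
24: 3
9: 0
17: 0
20: 0
Sum: 0 + 9 + 1 + 7 + 0 + 2 + 3 + 3 + 0 + 0 + 0 = 25

25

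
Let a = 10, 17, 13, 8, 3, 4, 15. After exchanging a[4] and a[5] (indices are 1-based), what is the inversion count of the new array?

12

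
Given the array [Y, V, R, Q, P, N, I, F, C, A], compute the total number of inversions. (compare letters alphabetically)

Sweep left to right; for each value list the smaller values that follow it:
Y → V, R, Q, P, N, I, F, C, A → 9
V → R, Q, P, N, I, F, C, A → 8
R → Q, P, N, I, F, C, A → 7
Q → P, N, I, F, C, A → 6
P → N, I, F, C, A → 5
N → I, F, C, A → 4
I → F, C, A → 3
F → C, A → 2
C → A → 1
A → none → 0
Sum: 9 + 8 + 7 + 6 + 5 + 4 + 3 + 2 + 1 + 0 = 45

45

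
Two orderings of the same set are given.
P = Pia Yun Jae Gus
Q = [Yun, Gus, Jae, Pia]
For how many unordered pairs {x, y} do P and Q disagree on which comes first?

Assign each item its position (1..4) in the first ordering, then rewrite the second ordering as that position sequence:
positions: Pia→1, Yun→2, Jae→3, Gus→4
second ordering as positions: [2, 4, 3, 1]
Discordant pairs = inversions in this position sequence.
2: 1 → 1
4: 3, 1 → 2
3: 1 → 1
1: 0
Total: 1 + 2 + 1 + 0 = 4

Disagreeing pairs: 4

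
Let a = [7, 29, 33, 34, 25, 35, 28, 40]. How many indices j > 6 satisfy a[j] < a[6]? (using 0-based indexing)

The element at index 6 is 28.
Elements after it: 40
None of them are smaller than 28.

0 such elements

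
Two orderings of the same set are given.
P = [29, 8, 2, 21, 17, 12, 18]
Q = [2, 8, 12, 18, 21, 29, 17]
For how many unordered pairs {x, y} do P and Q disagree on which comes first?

Disagreeing pairs: 10

Assign each item its position (1..7) in the first ordering, then rewrite the second ordering as that position sequence:
positions: 29→1, 8→2, 2→3, 21→4, 17→5, 12→6, 18→7
second ordering as positions: [3, 2, 6, 7, 4, 1, 5]
Discordant pairs = inversions in this position sequence.
3: 2, 1 → 2
2: 1 → 1
6: 4, 1, 5 → 3
7: 4, 1, 5 → 3
4: 1 → 1
1: 0
5: 0
Total: 2 + 1 + 3 + 3 + 1 + 0 + 0 = 10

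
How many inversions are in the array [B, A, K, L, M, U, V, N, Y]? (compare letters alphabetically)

3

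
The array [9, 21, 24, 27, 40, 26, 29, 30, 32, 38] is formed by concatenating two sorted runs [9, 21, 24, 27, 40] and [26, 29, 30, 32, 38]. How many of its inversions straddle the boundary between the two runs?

Split inversions: 6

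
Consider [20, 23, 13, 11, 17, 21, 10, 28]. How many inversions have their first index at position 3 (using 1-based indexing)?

The element at index 3 is 13.
Elements after it: 11, 17, 21, 10, 28
Those smaller than 13: 11, 10

2 such elements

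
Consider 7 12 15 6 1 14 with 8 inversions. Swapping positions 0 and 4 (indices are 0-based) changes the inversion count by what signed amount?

-3

Positions 0 and 4 hold 7 and 1; after swapping, the array is [1, 12, 15, 6, 7, 14].
Sweep left to right; for each value list the smaller values that follow it:
1 → none → 0
12 → 6, 7 → 2
15 → 6, 7, 14 → 3
6 → none → 0
7 → none → 0
14 → none → 0
Sum: 0 + 2 + 3 + 0 + 0 + 0 = 5
Change: 5 − 8 = -3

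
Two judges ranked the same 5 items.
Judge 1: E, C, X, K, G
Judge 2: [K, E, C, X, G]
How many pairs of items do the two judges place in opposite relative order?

3 discordant pairs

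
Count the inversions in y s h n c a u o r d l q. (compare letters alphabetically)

For each element, count later entries that are smaller:
y → s, h, n, c, a, u, o, r, d, l, q → 11
s → h, n, c, a, o, r, d, l, q → 9
h → c, a, d → 3
n → c, a, d, l → 4
c → a → 1
a → none → 0
u → o, r, d, l, q → 5
o → d, l → 2
r → d, l, q → 3
d → none → 0
l → none → 0
q → none → 0
Sum: 11 + 9 + 3 + 4 + 1 + 0 + 5 + 2 + 3 + 0 + 0 + 0 = 38

38 out-of-order pairs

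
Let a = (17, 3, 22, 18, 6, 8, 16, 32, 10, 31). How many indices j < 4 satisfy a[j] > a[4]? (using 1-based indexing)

The element at index 4 is 18.
Elements before it: 17, 3, 22
Those larger than 18: 22

1 such element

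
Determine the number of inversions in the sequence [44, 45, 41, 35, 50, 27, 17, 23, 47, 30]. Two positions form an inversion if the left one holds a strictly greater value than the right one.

29 inversions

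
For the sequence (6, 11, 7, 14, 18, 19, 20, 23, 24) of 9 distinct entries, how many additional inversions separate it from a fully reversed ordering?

35 inversions short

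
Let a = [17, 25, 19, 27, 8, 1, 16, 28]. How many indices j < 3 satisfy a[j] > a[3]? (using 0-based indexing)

The element at index 3 is 27.
Elements before it: 17, 25, 19
None of them are larger than 27.

0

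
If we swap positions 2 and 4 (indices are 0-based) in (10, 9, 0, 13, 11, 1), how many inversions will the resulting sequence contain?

Inversions: 9

Positions 2 and 4 hold 0 and 11; after swapping, the array is [10, 9, 11, 13, 0, 1].
Count, for each position, how many later elements it exceeds:
10: 3
9: 2
11: 2
13: 2
0: 0
1: 0
Sum: 3 + 2 + 2 + 2 + 0 + 0 = 9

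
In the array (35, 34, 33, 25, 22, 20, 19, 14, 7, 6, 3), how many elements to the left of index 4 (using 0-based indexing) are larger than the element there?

The element at index 4 is 22.
Elements before it: 35, 34, 33, 25
Those larger than 22: 35, 34, 33, 25

4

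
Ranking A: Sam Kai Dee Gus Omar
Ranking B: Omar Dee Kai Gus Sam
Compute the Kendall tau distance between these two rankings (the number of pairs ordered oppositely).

There are 8 discordant pairs.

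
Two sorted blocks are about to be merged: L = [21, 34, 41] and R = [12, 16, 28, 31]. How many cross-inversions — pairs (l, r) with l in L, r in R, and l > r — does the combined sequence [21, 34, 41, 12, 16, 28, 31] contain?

10

Count, for every r in R, how many entries of L exceed r:
r = 12: 21, 34, 41 → 3
r = 16: 21, 34, 41 → 3
r = 28: 34, 41 → 2
r = 31: 34, 41 → 2
Cross-inversions: 3 + 3 + 2 + 2 = 10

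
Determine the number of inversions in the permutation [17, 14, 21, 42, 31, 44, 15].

7

Count, for each position, how many later elements it exceeds:
17 → 14, 15 → 2
14 → none → 0
21 → 15 → 1
42 → 31, 15 → 2
31 → 15 → 1
44 → 15 → 1
15 → none → 0
Sum: 2 + 0 + 1 + 2 + 1 + 1 + 0 = 7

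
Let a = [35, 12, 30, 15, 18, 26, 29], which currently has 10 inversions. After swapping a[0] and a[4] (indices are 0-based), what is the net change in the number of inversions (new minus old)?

-3

Positions 0 and 4 hold 35 and 18; after swapping, the array is [18, 12, 30, 15, 35, 26, 29].
Count, for each position, how many later elements it exceeds:
18: 2
12: 0
30: 3
15: 0
35: 2
26: 0
29: 0
Sum: 2 + 0 + 3 + 0 + 2 + 0 + 0 = 7
Change: 7 − 10 = -3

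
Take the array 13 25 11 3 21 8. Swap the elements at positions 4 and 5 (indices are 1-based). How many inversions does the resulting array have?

11

Positions 4 and 5 hold 3 and 21; after swapping, the array is [13, 25, 11, 21, 3, 8].
Element-by-element contributions:
13: 3
25: 4
11: 2
21: 2
3: 0
8: 0
Sum: 3 + 4 + 2 + 2 + 0 + 0 = 11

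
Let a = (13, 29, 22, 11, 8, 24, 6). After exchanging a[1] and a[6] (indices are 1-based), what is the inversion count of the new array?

Positions 1 and 6 hold 13 and 24; after swapping, the array is [24, 29, 22, 11, 8, 13, 6].
Count, for each position, how many later elements it exceeds:
24: 5
29: 5
22: 4
11: 2
8: 1
13: 1
6: 0
Sum: 5 + 5 + 4 + 2 + 1 + 1 + 0 = 18

18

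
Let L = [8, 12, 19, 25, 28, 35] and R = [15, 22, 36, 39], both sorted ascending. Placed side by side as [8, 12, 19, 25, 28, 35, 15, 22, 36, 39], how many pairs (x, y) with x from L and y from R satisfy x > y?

For each element r of the right run, count left-run elements greater than r:
r = 15: 19, 25, 28, 35 → 4
r = 22: 25, 28, 35 → 3
r = 36: none → 0
r = 39: none → 0
Cross-inversions: 4 + 3 + 0 + 0 = 7

7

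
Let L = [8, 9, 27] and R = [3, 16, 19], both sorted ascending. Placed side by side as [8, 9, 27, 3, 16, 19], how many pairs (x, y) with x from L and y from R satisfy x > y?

Split inversions: 5

Take each right-half value and tally the left-half values above it:
r = 3: 8, 9, 27 → 3
r = 16: 27 → 1
r = 19: 27 → 1
Cross-inversions: 3 + 1 + 1 = 5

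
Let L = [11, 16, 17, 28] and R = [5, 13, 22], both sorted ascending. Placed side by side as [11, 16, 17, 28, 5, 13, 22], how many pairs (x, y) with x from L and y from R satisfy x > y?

8 split inversions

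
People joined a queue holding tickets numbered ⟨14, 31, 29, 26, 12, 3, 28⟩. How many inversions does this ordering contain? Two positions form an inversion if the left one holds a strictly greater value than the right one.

Sweep left to right; for each value list the smaller values that follow it:
14 → 12, 3 → 2
31 → 29, 26, 12, 3, 28 → 5
29 → 26, 12, 3, 28 → 4
26 → 12, 3 → 2
12 → 3 → 1
3 → none → 0
28 → none → 0
Sum: 2 + 5 + 4 + 2 + 1 + 0 + 0 = 14

14 inversions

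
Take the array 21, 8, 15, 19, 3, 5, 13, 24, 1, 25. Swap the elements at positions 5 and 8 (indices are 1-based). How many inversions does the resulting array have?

Positions 5 and 8 hold 3 and 24; after swapping, the array is [21, 8, 15, 19, 24, 5, 13, 3, 1, 25].
Count, for each position, how many later elements it exceeds:
21: 7
8: 3
15: 4
19: 4
24: 4
5: 2
13: 2
3: 1
1: 0
25: 0
Sum: 7 + 3 + 4 + 4 + 4 + 2 + 2 + 1 + 0 + 0 = 27

27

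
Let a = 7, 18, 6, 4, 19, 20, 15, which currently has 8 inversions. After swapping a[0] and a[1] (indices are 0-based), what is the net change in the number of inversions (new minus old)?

Positions 0 and 1 hold 7 and 18; after swapping, the array is [18, 7, 6, 4, 19, 20, 15].
Element-by-element contributions:
18 → 7, 6, 4, 15 → 4
7 → 6, 4 → 2
6 → 4 → 1
4 → none → 0
19 → 15 → 1
20 → 15 → 1
15 → none → 0
Sum: 4 + 2 + 1 + 0 + 1 + 1 + 0 = 9
Change: 9 − 8 = +1

+1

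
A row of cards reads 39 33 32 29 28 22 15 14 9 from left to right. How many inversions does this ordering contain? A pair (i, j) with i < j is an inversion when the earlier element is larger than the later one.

36

Element-by-element contributions:
39 → 33, 32, 29, 28, 22, 15, 14, 9 → 8
33 → 32, 29, 28, 22, 15, 14, 9 → 7
32 → 29, 28, 22, 15, 14, 9 → 6
29 → 28, 22, 15, 14, 9 → 5
28 → 22, 15, 14, 9 → 4
22 → 15, 14, 9 → 3
15 → 14, 9 → 2
14 → 9 → 1
9 → none → 0
Sum: 8 + 7 + 6 + 5 + 4 + 3 + 2 + 1 + 0 = 36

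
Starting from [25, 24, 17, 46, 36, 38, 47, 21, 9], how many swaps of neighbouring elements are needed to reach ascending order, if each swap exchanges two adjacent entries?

19 swaps

Minimum adjacent swaps = number of inversions (each swap of adjacent out-of-order elements removes one inversion and no swap can remove more).
Count inversions — for each element, later elements that are smaller:
25: 24, 17, 21, 9 → 4
24: 17, 21, 9 → 3
17: 9 → 1
46: 36, 38, 21, 9 → 4
36: 21, 9 → 2
38: 21, 9 → 2
47: 21, 9 → 2
21: 9 → 1
9: none → 0
Total inversions: 4 + 3 + 1 + 4 + 2 + 2 + 2 + 1 + 0 = 19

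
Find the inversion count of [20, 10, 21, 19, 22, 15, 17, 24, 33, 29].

12 out-of-order pairs

For each element, count later entries that are smaller:
20: 4
10: 0
21: 3
19: 2
22: 2
15: 0
17: 0
24: 0
33: 1
29: 0
Sum: 4 + 0 + 3 + 2 + 2 + 0 + 0 + 0 + 1 + 0 = 12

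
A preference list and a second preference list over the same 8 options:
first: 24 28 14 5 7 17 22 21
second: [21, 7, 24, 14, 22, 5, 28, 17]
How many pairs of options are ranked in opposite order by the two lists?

Assign each item its position (1..8) in the first ordering, then rewrite the second ordering as that position sequence:
positions: 24→1, 28→2, 14→3, 5→4, 7→5, 17→6, 22→7, 21→8
second ordering as positions: [8, 5, 1, 3, 7, 4, 2, 6]
Discordant pairs = inversions in this position sequence.
8: 5, 1, 3, 7, 4, 2, 6 → 7
5: 1, 3, 4, 2 → 4
1: 0
3: 2 → 1
7: 4, 2, 6 → 3
4: 2 → 1
2: 0
6: 0
Total: 7 + 4 + 0 + 1 + 3 + 1 + 0 + 0 = 16

16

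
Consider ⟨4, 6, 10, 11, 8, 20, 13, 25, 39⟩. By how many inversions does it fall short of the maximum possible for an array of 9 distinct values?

Maximum inversions for 9 distinct elements is C(9, 2) = 9·8/2 = 36.
Current inversions — for each element, count later smaller elements:
4: 0
6: 0
10: 1
11: 1
8: 0
20: 1
13: 0
25: 0
39: 0
Current total: 0 + 0 + 1 + 1 + 0 + 1 + 0 + 0 + 0 = 3
Shortfall: 36 − 3 = 33

33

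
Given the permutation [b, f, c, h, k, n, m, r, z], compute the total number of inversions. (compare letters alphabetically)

2

Sweep left to right; for each value list the smaller values that follow it:
b: 0
f: 1
c: 0
h: 0
k: 0
n: 1
m: 0
r: 0
z: 0
Sum: 0 + 1 + 0 + 0 + 0 + 1 + 0 + 0 + 0 = 2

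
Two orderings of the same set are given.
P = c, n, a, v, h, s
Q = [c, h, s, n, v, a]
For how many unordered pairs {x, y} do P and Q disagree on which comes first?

Assign each item its position (1..6) in the first ordering, then rewrite the second ordering as that position sequence:
positions: c→1, n→2, a→3, v→4, h→5, s→6
second ordering as positions: [1, 5, 6, 2, 4, 3]
Discordant pairs = inversions in this position sequence.
1: 0
5: 2, 4, 3 → 3
6: 2, 4, 3 → 3
2: 0
4: 3 → 1
3: 0
Total: 0 + 3 + 3 + 0 + 1 + 0 = 7

7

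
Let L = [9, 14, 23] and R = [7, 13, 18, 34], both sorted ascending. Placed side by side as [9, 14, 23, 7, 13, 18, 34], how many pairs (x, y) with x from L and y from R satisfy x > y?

Take each right-half value and tally the left-half values above it:
r = 7: 9, 14, 23 → 3
r = 13: 14, 23 → 2
r = 18: 23 → 1
r = 34: none → 0
Cross-inversions: 3 + 2 + 1 + 0 = 6

6 cross-inversions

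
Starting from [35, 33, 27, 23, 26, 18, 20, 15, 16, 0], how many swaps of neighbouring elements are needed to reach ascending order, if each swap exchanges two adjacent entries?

42 swaps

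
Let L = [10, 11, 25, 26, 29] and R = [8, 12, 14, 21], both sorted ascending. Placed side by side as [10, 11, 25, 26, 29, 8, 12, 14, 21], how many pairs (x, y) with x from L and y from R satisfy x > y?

For each element r of the right run, count left-run elements greater than r:
r = 8: 10, 11, 25, 26, 29 → 5
r = 12: 25, 26, 29 → 3
r = 14: 25, 26, 29 → 3
r = 21: 25, 26, 29 → 3
Cross-inversions: 5 + 3 + 3 + 3 = 14

Split inversions: 14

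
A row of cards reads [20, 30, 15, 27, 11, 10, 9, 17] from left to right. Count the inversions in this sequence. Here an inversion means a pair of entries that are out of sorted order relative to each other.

Element-by-element contributions:
20 → 15, 11, 10, 9, 17 → 5
30 → 15, 27, 11, 10, 9, 17 → 6
15 → 11, 10, 9 → 3
27 → 11, 10, 9, 17 → 4
11 → 10, 9 → 2
10 → 9 → 1
9 → none → 0
17 → none → 0
Sum: 5 + 6 + 3 + 4 + 2 + 1 + 0 + 0 = 21

21 out-of-order pairs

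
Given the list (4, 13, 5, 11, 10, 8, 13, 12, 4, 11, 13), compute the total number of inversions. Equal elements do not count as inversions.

19 inversions

Count, for each position, how many later elements it exceeds:
4: 0
13: 7
5: 1
11: 3
10: 2
8: 1
13: 3
12: 2
4: 0
11: 0
13: 0
Sum: 0 + 7 + 1 + 3 + 2 + 1 + 3 + 2 + 0 + 0 + 0 = 19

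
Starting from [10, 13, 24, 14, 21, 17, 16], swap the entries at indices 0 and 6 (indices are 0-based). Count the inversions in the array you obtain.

12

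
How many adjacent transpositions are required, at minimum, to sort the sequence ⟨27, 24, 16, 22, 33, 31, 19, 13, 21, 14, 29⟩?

There are 33 adjacent swaps.

Minimum adjacent swaps = number of inversions (each swap of adjacent out-of-order elements removes one inversion and no swap can remove more).
Count inversions — for each element, later elements that are smaller:
27: 24, 16, 22, 19, 13, 21, 14 → 7
24: 16, 22, 19, 13, 21, 14 → 6
16: 13, 14 → 2
22: 19, 13, 21, 14 → 4
33: 31, 19, 13, 21, 14, 29 → 6
31: 19, 13, 21, 14, 29 → 5
19: 13, 14 → 2
13: none → 0
21: 14 → 1
14: none → 0
29: none → 0
Total inversions: 7 + 6 + 2 + 4 + 6 + 5 + 2 + 0 + 1 + 0 + 0 = 33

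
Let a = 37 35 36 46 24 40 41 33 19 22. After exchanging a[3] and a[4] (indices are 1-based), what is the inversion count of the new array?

31

Positions 3 and 4 hold 36 and 46; after swapping, the array is [37, 35, 46, 36, 24, 40, 41, 33, 19, 22].
Sweep left to right; for each value list the smaller values that follow it:
37 → 35, 36, 24, 33, 19, 22 → 6
35 → 24, 33, 19, 22 → 4
46 → 36, 24, 40, 41, 33, 19, 22 → 7
36 → 24, 33, 19, 22 → 4
24 → 19, 22 → 2
40 → 33, 19, 22 → 3
41 → 33, 19, 22 → 3
33 → 19, 22 → 2
19 → none → 0
22 → none → 0
Sum: 6 + 4 + 7 + 4 + 2 + 3 + 3 + 2 + 0 + 0 = 31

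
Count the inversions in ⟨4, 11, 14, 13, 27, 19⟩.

2

Element-by-element contributions:
4: 0
11: 0
14: 1
13: 0
27: 1
19: 0
Sum: 0 + 0 + 1 + 0 + 1 + 0 = 2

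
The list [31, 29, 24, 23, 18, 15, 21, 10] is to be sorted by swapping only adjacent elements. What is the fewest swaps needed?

26

Minimum adjacent swaps = number of inversions (each swap of adjacent out-of-order elements removes one inversion and no swap can remove more).
Count inversions — for each element, later elements that are smaller:
31: 29, 24, 23, 18, 15, 21, 10 → 7
29: 24, 23, 18, 15, 21, 10 → 6
24: 23, 18, 15, 21, 10 → 5
23: 18, 15, 21, 10 → 4
18: 15, 10 → 2
15: 10 → 1
21: 10 → 1
10: none → 0
Total inversions: 7 + 6 + 5 + 4 + 2 + 1 + 1 + 0 = 26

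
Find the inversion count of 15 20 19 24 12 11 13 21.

Sweep left to right; for each value list the smaller values that follow it:
15 → 12, 11, 13 → 3
20 → 19, 12, 11, 13 → 4
19 → 12, 11, 13 → 3
24 → 12, 11, 13, 21 → 4
12 → 11 → 1
11 → none → 0
13 → none → 0
21 → none → 0
Sum: 3 + 4 + 3 + 4 + 1 + 0 + 0 + 0 = 15

15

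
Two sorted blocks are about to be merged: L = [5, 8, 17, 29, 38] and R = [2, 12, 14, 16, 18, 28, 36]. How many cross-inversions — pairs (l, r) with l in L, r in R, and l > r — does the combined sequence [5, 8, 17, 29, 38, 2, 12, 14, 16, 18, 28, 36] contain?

19

For each element r of the right run, count left-run elements greater than r:
r = 2: 5, 8, 17, 29, 38 → 5
r = 12: 17, 29, 38 → 3
r = 14: 17, 29, 38 → 3
r = 16: 17, 29, 38 → 3
r = 18: 29, 38 → 2
r = 28: 29, 38 → 2
r = 36: 38 → 1
Cross-inversions: 5 + 3 + 3 + 3 + 2 + 2 + 1 = 19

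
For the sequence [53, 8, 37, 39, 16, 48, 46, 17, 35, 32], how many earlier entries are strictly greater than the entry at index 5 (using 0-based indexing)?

1

The element at index 5 is 48.
Elements before it: 53, 8, 37, 39, 16
Those larger than 48: 53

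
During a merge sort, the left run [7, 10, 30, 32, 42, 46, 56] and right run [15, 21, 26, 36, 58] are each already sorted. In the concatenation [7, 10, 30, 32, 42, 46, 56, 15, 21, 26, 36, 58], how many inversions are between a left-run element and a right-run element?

18

For each element r of the right run, count left-run elements greater than r:
r = 15: 30, 32, 42, 46, 56 → 5
r = 21: 30, 32, 42, 46, 56 → 5
r = 26: 30, 32, 42, 46, 56 → 5
r = 36: 42, 46, 56 → 3
r = 58: none → 0
Cross-inversions: 5 + 5 + 5 + 3 + 0 = 18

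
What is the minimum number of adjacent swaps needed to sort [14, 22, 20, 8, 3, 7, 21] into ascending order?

The minimum number of adjacent swaps to sort an array equals its inversion count, since every such swap removes exactly one inversion.
Count inversions — for each element, later elements that are smaller:
14: 8, 3, 7 → 3
22: 20, 8, 3, 7, 21 → 5
20: 8, 3, 7 → 3
8: 3, 7 → 2
3: none → 0
7: none → 0
21: none → 0
Total inversions: 3 + 5 + 3 + 2 + 0 + 0 + 0 = 13

13 swaps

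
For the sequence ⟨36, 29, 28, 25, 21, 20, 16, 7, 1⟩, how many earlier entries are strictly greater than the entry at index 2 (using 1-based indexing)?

1 such element

The element at index 2 is 29.
Elements before it: 36
Those larger than 29: 36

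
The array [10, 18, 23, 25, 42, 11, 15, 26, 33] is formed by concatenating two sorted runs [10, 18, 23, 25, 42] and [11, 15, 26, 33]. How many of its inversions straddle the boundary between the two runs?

Count, for every r in R, how many entries of L exceed r:
r = 11: 18, 23, 25, 42 → 4
r = 15: 18, 23, 25, 42 → 4
r = 26: 42 → 1
r = 33: 42 → 1
Cross-inversions: 4 + 4 + 1 + 1 = 10

There are 10 cross-inversions.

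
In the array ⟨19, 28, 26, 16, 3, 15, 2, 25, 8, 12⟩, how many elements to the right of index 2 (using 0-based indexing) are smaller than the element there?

7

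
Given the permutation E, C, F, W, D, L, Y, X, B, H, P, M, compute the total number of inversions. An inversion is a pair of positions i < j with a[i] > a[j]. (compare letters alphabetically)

Count, for each position, how many later elements it exceeds:
E → C, D, B → 3
C → B → 1
F → D, B → 2
W → D, L, B, H, P, M → 6
D → B → 1
L → B, H → 2
Y → X, B, H, P, M → 5
X → B, H, P, M → 4
B → none → 0
H → none → 0
P → M → 1
M → none → 0
Sum: 3 + 1 + 2 + 6 + 1 + 2 + 5 + 4 + 0 + 0 + 1 + 0 = 25

25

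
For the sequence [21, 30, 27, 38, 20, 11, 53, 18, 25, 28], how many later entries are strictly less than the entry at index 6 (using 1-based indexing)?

0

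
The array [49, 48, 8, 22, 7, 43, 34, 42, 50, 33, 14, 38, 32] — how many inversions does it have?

44

Sweep left to right; for each value list the smaller values that follow it:
49: 11
48: 10
8: 1
22: 2
7: 0
43: 6
34: 3
42: 4
50: 4
33: 2
14: 0
38: 1
32: 0
Sum: 11 + 10 + 1 + 2 + 0 + 6 + 3 + 4 + 4 + 2 + 0 + 1 + 0 = 44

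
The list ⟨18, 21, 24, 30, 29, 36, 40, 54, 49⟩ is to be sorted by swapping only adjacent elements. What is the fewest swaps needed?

Each adjacent swap fixes exactly one inversion, so the minimum swap count equals the number of inversions.
Count inversions — for each element, later elements that are smaller:
18: none → 0
21: none → 0
24: none → 0
30: 29 → 1
29: none → 0
36: none → 0
40: none → 0
54: 49 → 1
49: none → 0
Total inversions: 0 + 0 + 0 + 1 + 0 + 0 + 0 + 1 + 0 = 2

2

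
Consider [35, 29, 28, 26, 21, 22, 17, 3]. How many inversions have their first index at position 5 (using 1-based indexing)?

The element at index 5 is 21.
Elements after it: 22, 17, 3
Those smaller than 21: 17, 3

2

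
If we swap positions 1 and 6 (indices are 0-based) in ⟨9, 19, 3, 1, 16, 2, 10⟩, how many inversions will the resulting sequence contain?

Inversions: 9

Positions 1 and 6 hold 19 and 10; after swapping, the array is [9, 10, 3, 1, 16, 2, 19].
For each element, count later entries that are smaller:
9 → 3, 1, 2 → 3
10 → 3, 1, 2 → 3
3 → 1, 2 → 2
1 → none → 0
16 → 2 → 1
2 → none → 0
19 → none → 0
Sum: 3 + 3 + 2 + 0 + 1 + 0 + 0 = 9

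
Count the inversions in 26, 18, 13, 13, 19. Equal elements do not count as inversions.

6

Count, for each position, how many later elements it exceeds:
26: 4
18: 2
13: 0
13: 0
19: 0
Sum: 4 + 2 + 0 + 0 + 0 = 6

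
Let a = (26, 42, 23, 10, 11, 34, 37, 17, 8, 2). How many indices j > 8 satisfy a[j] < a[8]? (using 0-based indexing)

The element at index 8 is 8.
Elements after it: 2
Those smaller than 8: 2

1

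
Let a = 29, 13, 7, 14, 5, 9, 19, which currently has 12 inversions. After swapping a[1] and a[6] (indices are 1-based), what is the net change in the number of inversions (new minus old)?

-5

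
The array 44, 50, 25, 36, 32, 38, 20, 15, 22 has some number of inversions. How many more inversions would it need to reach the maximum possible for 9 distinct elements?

Maximum inversions for 9 distinct elements is C(9, 2) = 9·8/2 = 36.
Current inversions — for each element, count later smaller elements:
44: 7
50: 7
25: 3
36: 4
32: 3
38: 3
20: 1
15: 0
22: 0
Current total: 7 + 7 + 3 + 4 + 3 + 3 + 1 + 0 + 0 = 28
Shortfall: 36 − 28 = 8

8 inversions short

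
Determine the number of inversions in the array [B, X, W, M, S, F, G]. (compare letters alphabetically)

13 inversions

For each element, count later entries that are smaller:
B: 0
X: 5
W: 4
M: 2
S: 2
F: 0
G: 0
Sum: 0 + 5 + 4 + 2 + 2 + 0 + 0 = 13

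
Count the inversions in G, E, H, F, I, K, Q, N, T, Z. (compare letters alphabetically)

For each element, count later entries that are smaller:
G → E, F → 2
E → none → 0
H → F → 1
F → none → 0
I → none → 0
K → none → 0
Q → N → 1
N → none → 0
T → none → 0
Z → none → 0
Sum: 2 + 0 + 1 + 0 + 0 + 0 + 1 + 0 + 0 + 0 = 4

4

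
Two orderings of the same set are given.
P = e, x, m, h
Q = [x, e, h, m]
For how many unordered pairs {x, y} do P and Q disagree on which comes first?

2

Assign each item its position (1..4) in the first ordering, then rewrite the second ordering as that position sequence:
positions: e→1, x→2, m→3, h→4
second ordering as positions: [2, 1, 4, 3]
Discordant pairs = inversions in this position sequence.
2: 1 → 1
1: 0
4: 3 → 1
3: 0
Total: 1 + 0 + 1 + 0 = 2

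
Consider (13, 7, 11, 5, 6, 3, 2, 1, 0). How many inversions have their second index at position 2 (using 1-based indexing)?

The element at index 2 is 7.
Elements before it: 13
Those larger than 7: 13

1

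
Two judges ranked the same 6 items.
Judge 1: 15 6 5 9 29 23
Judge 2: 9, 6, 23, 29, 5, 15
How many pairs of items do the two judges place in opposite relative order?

10 discordant pairs

Assign each item its position (1..6) in the first ordering, then rewrite the second ordering as that position sequence:
positions: 15→1, 6→2, 5→3, 9→4, 29→5, 23→6
second ordering as positions: [4, 2, 6, 5, 3, 1]
Discordant pairs = inversions in this position sequence.
4: 2, 3, 1 → 3
2: 1 → 1
6: 5, 3, 1 → 3
5: 3, 1 → 2
3: 1 → 1
1: 0
Total: 3 + 1 + 3 + 2 + 1 + 0 = 10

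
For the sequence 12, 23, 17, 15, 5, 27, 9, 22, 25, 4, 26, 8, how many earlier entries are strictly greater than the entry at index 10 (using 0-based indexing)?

The element at index 10 is 26.
Elements before it: 12, 23, 17, 15, 5, 27, 9, 22, 25, 4
Those larger than 26: 27

1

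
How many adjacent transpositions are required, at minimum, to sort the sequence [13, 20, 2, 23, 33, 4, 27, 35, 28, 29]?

There are 11 adjacent swaps.

Each adjacent swap fixes exactly one inversion, so the minimum swap count equals the number of inversions.
Count inversions — for each element, later elements that are smaller:
13: 2, 4 → 2
20: 2, 4 → 2
2: none → 0
23: 4 → 1
33: 4, 27, 28, 29 → 4
4: none → 0
27: none → 0
35: 28, 29 → 2
28: none → 0
29: none → 0
Total inversions: 2 + 2 + 0 + 1 + 4 + 0 + 0 + 2 + 0 + 0 = 11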